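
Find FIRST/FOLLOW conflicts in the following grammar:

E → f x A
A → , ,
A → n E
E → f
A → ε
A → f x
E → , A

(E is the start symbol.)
A FIRST/FOLLOW conflict occurs when a non-terminal N has a nullable alternative N → β (β ⇒* ε) and another alternative N → α with FIRST(α) ∩ FOLLOW(N) ≠ ∅: on such a lookahead the parser cannot decide between expanding α and letting N vanish via β.

Nullable non-terminals: A.

A: nullable alternative(s) A → ε; FOLLOW(A) = { $ }
  A → , ,: FIRST \ {ε} = { ',' } — disjoint from FOLLOW(A)
  A → n E: FIRST \ {ε} = { 'n' } — disjoint from FOLLOW(A)
  A → ε: FIRST \ {ε} = { } — this is the only nullable alternative, skip
  A → f x: FIRST \ {ε} = { 'f' } — disjoint from FOLLOW(A)

E has no nullable alternative, so no FIRST/FOLLOW check is needed there.

No FIRST/FOLLOW conflicts found.

Answer: No FIRST/FOLLOW conflicts.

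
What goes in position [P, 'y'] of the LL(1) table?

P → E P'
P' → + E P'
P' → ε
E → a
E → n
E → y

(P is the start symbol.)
P → E P'

To find M[P, 'y'], we find productions for P where 'y' is in the predict set (PREDICT(N → α) = (FIRST(α) \ {ε}) ∪ (FOLLOW(N) if α ⇒* ε)).

Relevant sets:
  FIRST(E) = { 'a', 'n', 'y' }

P → E P': PREDICT = { 'a', 'n', 'y' }
  'y' is in predict set, so this production goes in M[P, 'y']

M[P, 'y'] = P → E P'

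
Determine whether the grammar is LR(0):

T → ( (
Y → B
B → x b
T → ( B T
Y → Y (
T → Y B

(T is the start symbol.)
Yes, the grammar is LR(0)

A grammar is LR(0) if no state in the canonical LR(0) collection has:
  - both a shift item (dot before a terminal) and a complete item (shift-reduce conflict), or
  - two or more complete items (reduce-reduce conflict; the accept item [T' → T .] counts as a complete item here).

Augment with T' → T and build the canonical LR(0) collection (I0 = CLOSURE({[T' → . T]}), then GOTO on every symbol after a dot until no new states appear). It has 12 states:
  I0: { [B → . x b], [T → . ( (], [T → . ( B T], [T → . Y B], [T' → . T], [Y → . B], [Y → . Y (] }  — shift
  I1: { [B → . x b], [T → ( . (], [T → ( . B T] }  — shift
  I2: { [Y → B .] }  — reduce
  I3: { [T' → T .] }  — accept
  I4: { [B → . x b], [T → Y . B], [Y → Y . (] }  — shift
  I5: { [B → x . b] }  — shift
  I6: { [B → x b .] }  — reduce
  I7: { [Y → Y ( .] }  — reduce
  I8: { [T → Y B .] }  — reduce
  I9: { [T → ( ( .] }  — reduce
  I10: { [B → . x b], [T → ( B . T], [T → . ( (], [T → . ( B T], [T → . Y B], [Y → . B], [Y → . Y (] }  — shift
  I11: { [T → ( B T .] }  — reduce

Every state is either a pure shift/goto state or contains exactly one complete item and nothing to shift — no conflicts. The grammar is LR(0).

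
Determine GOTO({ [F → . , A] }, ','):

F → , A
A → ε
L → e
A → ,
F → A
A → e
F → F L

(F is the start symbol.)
{ [A → . ,], [A → . e], [A → .], [F → , . A] }

GOTO(I, ',') = CLOSURE({ [A → αX.β] : [A → α.Xβ] ∈ I, X = ',' })

Items with dot before ',', with the dot advanced:
  [F → . , A] → [F → , . A]
Closure of the advanced items:
  [F → , . A] has the dot before A: add [A → .], [A → . ,], [A → . e]

GOTO = { [A → . ,], [A → . e], [A → .], [F → , . A] }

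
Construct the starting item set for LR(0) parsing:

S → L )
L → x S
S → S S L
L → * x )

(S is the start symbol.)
{ [L → . * x )], [L → . x S], [S → . L )], [S → . S S L], [S' → . S] }

First, augment the grammar with S' → S
I₀ = CLOSURE({ [S' → . S] }):
  [S' → . S] has the dot before S: add [S → . L )], [S → . S S L]
  [S → . L )] has the dot before L: add [L → . x S], [L → . * x )]
No further items can be added.

I₀ = { [L → . * x )], [L → . x S], [S → . L )], [S → . S S L], [S' → . S] }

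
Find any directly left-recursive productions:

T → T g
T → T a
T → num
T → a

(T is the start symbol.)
Direct left recursion occurs when N → N α for some non-terminal N (the right-hand side begins with the left-hand side itself).

T → T g: LEFT RECURSIVE (starts with T)
T → T a: LEFT RECURSIVE (starts with T)
T → num: starts with num
T → a: starts with a

The grammar has direct left recursion on: T.

Answer: Yes, T is left-recursive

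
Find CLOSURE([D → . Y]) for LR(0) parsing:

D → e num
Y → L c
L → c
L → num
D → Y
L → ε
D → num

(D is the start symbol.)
To compute CLOSURE, for each item [A → α.Bβ] where B is a non-terminal, add [B → .γ] for all productions B → γ; repeat for the newly added items until nothing changes.

Start with: [D → . Y]
  [D → . Y] has the dot before Y: add [Y → . L c]
  [Y → . L c] has the dot before L: add [L → . c], [L → . num], [L → .]
No further items can be added.

CLOSURE = { [D → . Y], [L → . c], [L → . num], [L → .], [Y → . L c] }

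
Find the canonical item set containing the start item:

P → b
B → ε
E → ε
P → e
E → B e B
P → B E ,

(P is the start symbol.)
{ [B → .], [P → . B E ,], [P → . b], [P → . e], [P' → . P] }

First, augment the grammar with P' → P
I₀ = CLOSURE({ [P' → . P] }):
  [P' → . P] has the dot before P: add [P → . b], [P → . e], [P → . B E ,]
  [P → . B E ,] has the dot before B: add [B → .]
No further items can be added.

I₀ = { [B → .], [P → . B E ,], [P → . b], [P → . e], [P' → . P] }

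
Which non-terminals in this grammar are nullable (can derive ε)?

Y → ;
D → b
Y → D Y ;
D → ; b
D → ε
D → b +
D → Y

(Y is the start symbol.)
{ 'D' }

ε-productions: D → ε
So D is immediately nullable.
No further non-terminal can be added: every production for the remaining non-terminals contains a terminal or a non-nullable non-terminal.
Nullable = { 'D' }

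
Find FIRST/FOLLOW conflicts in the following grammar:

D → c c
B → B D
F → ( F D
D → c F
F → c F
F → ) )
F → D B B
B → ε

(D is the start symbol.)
Yes. B → B D with FOLLOW(B) on { 'c' }

A FIRST/FOLLOW conflict occurs when a non-terminal N has a nullable alternative N → β (β ⇒* ε) and another alternative N → α with FIRST(α) ∩ FOLLOW(N) ≠ ∅: on such a lookahead the parser cannot decide between expanding α and letting N vanish via β.

Nullable non-terminals: B.
FIRST sets used below: FIRST(B) = { 'c', ε }, FIRST(D) = { 'c' }

B: nullable alternative(s) B → ε; FOLLOW(B) = { $, 'c' }
  B → B D: FIRST \ {ε} = { 'c' } — overlaps FOLLOW(B) on { 'c' }: CONFLICT
  B → ε: FIRST \ {ε} = { } — this is the only nullable alternative, skip

D, F have no nullable alternative, so no FIRST/FOLLOW check is needed there.

So the grammar has 1 FIRST/FOLLOW conflict (marked CONFLICT above).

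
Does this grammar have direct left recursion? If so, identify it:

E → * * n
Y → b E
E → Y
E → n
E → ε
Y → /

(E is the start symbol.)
E → * * n: starts with '*'
Y → b E: starts with b
E → Y: starts with Y
E → n: starts with n
E → ε: starts with ε
Y → /: starts with '/'

No direct left recursion found.

Answer: No direct left recursion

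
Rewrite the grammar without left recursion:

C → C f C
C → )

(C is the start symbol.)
C → ) C'
C' → f C C'
C' → ε

C is directly left-recursive. The standard transformation for
  A → A α₁ | ... | A α_m | β₁ | ... | β_n
is
  A  → β₁ A' | ... | β_n A'
  A' → α₁ A' | ... | α_m A' | ε

C → ) becomes C → ) C'
C → C f C becomes C' → f C C'
Add C' → ε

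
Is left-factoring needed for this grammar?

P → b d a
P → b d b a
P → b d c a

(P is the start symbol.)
Yes, P has productions with common prefix 'b d'

Left-factoring is needed when two productions for the same non-terminal
share a common prefix on the right-hand side.

Productions for P:
  P → b d a
  P → b d b a
  P → b d c a

Found common prefix 'b d' in productions for P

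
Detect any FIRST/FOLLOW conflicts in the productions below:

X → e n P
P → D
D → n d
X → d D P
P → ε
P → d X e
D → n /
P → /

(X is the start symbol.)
No FIRST/FOLLOW conflicts.

A FIRST/FOLLOW conflict occurs when a non-terminal N has a nullable alternative N → β (β ⇒* ε) and another alternative N → α with FIRST(α) ∩ FOLLOW(N) ≠ ∅: on such a lookahead the parser cannot decide between expanding α and letting N vanish via β.

Nullable non-terminals: P.
FIRST sets used below: FIRST(D) = { 'n' }

P: nullable alternative(s) P → ε; FOLLOW(P) = { $, 'e' }
  P → D: FIRST \ {ε} = { 'n' } — disjoint from FOLLOW(P)
  P → ε: FIRST \ {ε} = { } — this is the only nullable alternative, skip
  P → d X e: FIRST \ {ε} = { 'd' } — disjoint from FOLLOW(P)
  P → /: FIRST \ {ε} = { '/' } — disjoint from FOLLOW(P)

D, X have no nullable alternative, so no FIRST/FOLLOW check is needed there.

No FIRST/FOLLOW conflicts found.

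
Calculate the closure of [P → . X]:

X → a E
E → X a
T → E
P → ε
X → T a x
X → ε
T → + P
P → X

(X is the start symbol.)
{ [E → . X a], [P → . X], [T → . + P], [T → . E], [X → . T a x], [X → . a E], [X → .] }

Start with: [P → . X]
  [P → . X] has the dot before X: add [X → . a E], [X → . T a x], [X → .]
  [X → . T a x] has the dot before T: add [T → . E], [T → . + P]
  [T → . E] has the dot before E: add [E → . X a]
No further items can be added.

CLOSURE = { [E → . X a], [P → . X], [T → . + P], [T → . E], [X → . T a x], [X → . a E], [X → .] }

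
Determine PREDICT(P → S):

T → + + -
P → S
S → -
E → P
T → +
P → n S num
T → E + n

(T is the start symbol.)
PREDICT(P → S) = (FIRST(RHS) \ {ε}) ∪ (FOLLOW(P) if ε ∈ FIRST(RHS), i.e. RHS ⇒* ε)
FIRST(S) = { '-' }
FIRST(S) = { '-' }
ε ∉ FIRST(S), so FOLLOW(P) is not added.
PREDICT(P → S) = { '-' }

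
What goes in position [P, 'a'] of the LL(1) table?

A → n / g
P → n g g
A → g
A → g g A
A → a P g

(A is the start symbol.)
Empty (error entry)

To find M[P, 'a'], we find productions for P where 'a' is in the predict set (PREDICT(N → α) = (FIRST(α) \ {ε}) ∪ (FOLLOW(N) if α ⇒* ε)).

P → n g g: PREDICT = { 'n' }

M[P, 'a'] is empty (no production applies)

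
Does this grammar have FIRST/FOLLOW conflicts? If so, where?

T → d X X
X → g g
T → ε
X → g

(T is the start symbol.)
A FIRST/FOLLOW conflict occurs when a non-terminal N has a nullable alternative N → β (β ⇒* ε) and another alternative N → α with FIRST(α) ∩ FOLLOW(N) ≠ ∅: on such a lookahead the parser cannot decide between expanding α and letting N vanish via β.

Nullable non-terminals: T.

T: nullable alternative(s) T → ε; FOLLOW(T) = { $ }
  T → d X X: FIRST \ {ε} = { 'd' } — disjoint from FOLLOW(T)
  T → ε: FIRST \ {ε} = { } — this is the only nullable alternative, skip

X has no nullable alternative, so no FIRST/FOLLOW check is needed there.

No FIRST/FOLLOW conflicts found.

Answer: No FIRST/FOLLOW conflicts.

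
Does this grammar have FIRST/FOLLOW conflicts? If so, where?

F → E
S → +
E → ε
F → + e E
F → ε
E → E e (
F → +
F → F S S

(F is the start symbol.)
Yes. F → '+' e E with FOLLOW(F) on { '+' }; F → '+' with FOLLOW(F) on { '+' }; F → F S S with FOLLOW(F) on { '+' }; E → E e '(' with FOLLOW(E) on { 'e' }

A FIRST/FOLLOW conflict occurs when a non-terminal N has a nullable alternative N → β (β ⇒* ε) and another alternative N → α with FIRST(α) ∩ FOLLOW(N) ≠ ∅: on such a lookahead the parser cannot decide between expanding α and letting N vanish via β.

Nullable non-terminals: E, F.
FIRST sets used below: FIRST(E) = { 'e', ε }, FIRST(F) = { '+', 'e', ε }, FIRST(S) = { '+' }

E: nullable alternative(s) E → ε; FOLLOW(E) = { $, '+', 'e' }
  E → ε: FIRST \ {ε} = { } — this is the only nullable alternative, skip
  E → E e (: FIRST \ {ε} = { 'e' } — overlaps FOLLOW(E) on { 'e' }: CONFLICT

F: nullable alternative(s) F → E, F → ε; FOLLOW(F) = { $, '+' }
  F → E: FIRST \ {ε} = { 'e' } — disjoint from FOLLOW(F)
  F → + e E: FIRST \ {ε} = { '+' } — overlaps FOLLOW(F) on { '+' }: CONFLICT
  F → ε: FIRST \ {ε} = { } — disjoint from FOLLOW(F)
  F → +: FIRST \ {ε} = { '+' } — overlaps FOLLOW(F) on { '+' }: CONFLICT
  F → F S S: FIRST \ {ε} = { '+', 'e' } — overlaps FOLLOW(F) on { '+' }: CONFLICT

S has no nullable alternative, so no FIRST/FOLLOW check is needed there.

So the grammar has 4 FIRST/FOLLOW conflicts (marked CONFLICT above).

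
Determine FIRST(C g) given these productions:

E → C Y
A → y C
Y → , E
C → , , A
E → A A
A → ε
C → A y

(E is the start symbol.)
FIRST sets of the non-terminals involved (from the grammar, by fixed-point iteration):
  FIRST(C) = { ',', 'y' }

To compute FIRST(C g), process the symbols left to right:
Symbol C is a non-terminal. Add FIRST(C) \ {ε} = { ',', 'y' }
C is not nullable (ε ∉ FIRST(C)), so stop here.
FIRST(C g) = { ',', 'y' }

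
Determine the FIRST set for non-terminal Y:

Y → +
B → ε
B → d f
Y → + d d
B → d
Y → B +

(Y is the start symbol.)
{ '+', 'd' }

To compute FIRST(Y), examine every production with Y on the left-hand side, reading each right-hand side left to right until a non-nullable symbol is reached.

FIRST sets of the other non-terminals involved (by the same procedure, iterated to a fixed point):
  FIRST(B) = { 'd', ε }

From Y → +:
  - '+' is a terminal: add '+' and stop
From Y → + d d:
  - '+' is a terminal: add '+' and stop
From Y → B +:
  - B is a non-terminal: add FIRST(B) \ {ε} = { 'd' }
    B is nullable, so continue to the next symbol
  - '+' is a terminal: add '+' and stop

Collecting: FIRST(Y) = { '+', 'd' }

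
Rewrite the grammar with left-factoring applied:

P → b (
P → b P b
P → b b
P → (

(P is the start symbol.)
P → b P'
P' → (
P' → P b
P' → b
P → (

Left-factoring transforms A → αβ₁ | αβ₂ into A → αA' and A' → β₁ | β₂
(α is the longest common prefix among the alternatives). Repeat until
no nonterminal has two alternatives with a common prefix.

Round 1: P has alternatives sharing prefix 'b'. Introduce P': P → b P'
  Add: P' → (
  Add: P' → P b
  Add: P' → b

No remaining common prefixes — done.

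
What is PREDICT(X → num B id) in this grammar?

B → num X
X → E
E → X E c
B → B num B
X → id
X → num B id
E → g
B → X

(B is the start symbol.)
PREDICT(X → num B id) = (FIRST(RHS) \ {ε}) ∪ (FOLLOW(X) if ε ∈ FIRST(RHS), i.e. RHS ⇒* ε)
FIRST(num B id) = { 'num' }
ε ∉ FIRST(num B id), so FOLLOW(X) is not added.
PREDICT(X → num B id) = { 'num' }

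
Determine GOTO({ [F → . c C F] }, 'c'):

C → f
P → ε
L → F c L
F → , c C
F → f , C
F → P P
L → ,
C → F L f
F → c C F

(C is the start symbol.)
{ [C → . F L f], [C → . f], [F → . , c C], [F → . P P], [F → . c C F], [F → . f , C], [F → c . C F], [P → .] }

GOTO(I, 'c') = CLOSURE({ [A → αX.β] : [A → α.Xβ] ∈ I, X = 'c' })

Items with dot before 'c', with the dot advanced:
  [F → . c C F] → [F → c . C F]
Closure of the advanced items:
  [F → c . C F] has the dot before C: add [C → . f], [C → . F L f]
  [C → . F L f] has the dot before F: add [F → . , c C], [F → . f , C], [F → . P P], [F → . c C F]
  [F → . P P] has the dot before P: add [P → .]

GOTO = { [C → . F L f], [C → . f], [F → . , c C], [F → . P P], [F → . c C F], [F → . f , C], [F → c . C F], [P → .] }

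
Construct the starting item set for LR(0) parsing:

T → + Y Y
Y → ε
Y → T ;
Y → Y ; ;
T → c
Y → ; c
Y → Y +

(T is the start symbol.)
{ [T → . + Y Y], [T → . c], [T' → . T] }

First, augment the grammar with T' → T
I₀ = CLOSURE({ [T' → . T] }):
  [T' → . T] has the dot before T: add [T → . + Y Y], [T → . c]
No further items can be added.

I₀ = { [T → . + Y Y], [T → . c], [T' → . T] }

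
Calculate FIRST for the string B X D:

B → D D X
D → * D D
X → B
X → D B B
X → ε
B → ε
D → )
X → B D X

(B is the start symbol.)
FIRST sets of the non-terminals involved (from the grammar, by fixed-point iteration):
  FIRST(B) = { ')', '*', ε }
  FIRST(X) = { ')', '*', ε }
  FIRST(D) = { ')', '*' }

To compute FIRST(B X D), process the symbols left to right:
Symbol B is a non-terminal. Add FIRST(B) \ {ε} = { ')', '*' }
B is nullable (ε ∈ FIRST(B)), continue to the next symbol.
Symbol X is a non-terminal. Add FIRST(X) \ {ε} = { ')', '*' }
X is nullable (ε ∈ FIRST(X)), continue to the next symbol.
Symbol D is a non-terminal. Add FIRST(D) \ {ε} = { ')', '*' }
D is not nullable (ε ∉ FIRST(D)), so stop here.
FIRST(B X D) = { ')', '*' }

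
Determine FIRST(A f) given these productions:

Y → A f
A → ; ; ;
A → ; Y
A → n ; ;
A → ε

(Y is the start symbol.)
FIRST sets of the non-terminals involved (from the grammar, by fixed-point iteration):
  FIRST(A) = { ';', 'n', ε }

To compute FIRST(A f), process the symbols left to right:
Symbol A is a non-terminal. Add FIRST(A) \ {ε} = { ';', 'n' }
A is nullable (ε ∈ FIRST(A)), continue to the next symbol.
Symbol f is a terminal. Add 'f' and stop.
FIRST(A f) = { ';', 'f', 'n' }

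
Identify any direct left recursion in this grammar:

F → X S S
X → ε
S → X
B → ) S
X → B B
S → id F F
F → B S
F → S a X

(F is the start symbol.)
No direct left recursion

Direct left recursion occurs when N → N α for some non-terminal N (the right-hand side begins with the left-hand side itself).

F → X S S: starts with X
X → ε: starts with ε
S → X: starts with X
B → ) S: starts with ')'
X → B B: starts with B
S → id F F: starts with id
F → B S: starts with B
F → S a X: starts with S

No direct left recursion found.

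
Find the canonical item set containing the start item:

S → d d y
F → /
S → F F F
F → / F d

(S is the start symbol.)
First, augment the grammar with S' → S
I₀ = CLOSURE({ [S' → . S] }):
  [S' → . S] has the dot before S: add [S → . d d y], [S → . F F F]
  [S → . F F F] has the dot before F: add [F → . /], [F → . / F d]
No further items can be added.

I₀ = { [F → . / F d], [F → . /], [S → . F F F], [S → . d d y], [S' → . S] }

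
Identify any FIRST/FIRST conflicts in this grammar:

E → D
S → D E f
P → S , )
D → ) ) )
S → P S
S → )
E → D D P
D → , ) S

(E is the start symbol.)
FIRST sets of the non-terminals at (or reachable through a nullable prefix from) the front of some alternative:
  FIRST(D) = { ')', ',' }
  FIRST(P) = { ')', ',' }

Productions for E:
  E → D: FIRST = { ')', ',' }
  E → D D P: FIRST = { ')', ',' }
Productions for S:
  S → D E f: FIRST = { ')', ',' }
  S → P S: FIRST = { ')', ',' }
  S → ): FIRST = { ')' }
Productions for D:
  D → ) ) ): FIRST = { ')' }
  D → , ) S: FIRST = { ',' }
P has only one production, so no FIRST/FIRST conflict is possible there.

Conflict for E: E → D and E → D D P
  Overlap: { ')', ',' }
Conflict for S: S → D E f and S → P S
  Overlap: { ')', ',' }
Conflict for S: S → D E f and S → )
  Overlap: { ')' }
Conflict for S: S → P S and S → )
  Overlap: { ')' }

Answer: Yes. E → D / E → D D P on { ')', ',' }; S → D E f / S → P S on { ')', ',' }; S → D E f / S → ')' on { ')' }; S → P S / S → ')' on { ')' }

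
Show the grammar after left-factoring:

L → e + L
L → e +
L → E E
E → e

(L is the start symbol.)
L → e + L'
L' → L
L' → ε
L → E E
E → e

Left-factoring transforms A → αβ₁ | αβ₂ into A → αA' and A' → β₁ | β₂
(α is the longest common prefix among the alternatives). Repeat until
no nonterminal has two alternatives with a common prefix.

Round 1: L has alternatives sharing prefix 'e +'. Introduce L': L → e + L'
  Add: L' → L
  Add: L' → ε

No remaining common prefixes — done.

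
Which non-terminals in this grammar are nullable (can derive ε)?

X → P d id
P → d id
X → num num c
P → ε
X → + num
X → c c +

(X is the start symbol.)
A non-terminal is nullable if it can derive ε (the empty string): either it has an ε-production, or it has a production whose right-hand side consists entirely of nullable non-terminals.

ε-productions: P → ε
So P is immediately nullable.
No further non-terminal can be added: every production for the remaining non-terminals contains a terminal or a non-nullable non-terminal.
Nullable = { 'P' }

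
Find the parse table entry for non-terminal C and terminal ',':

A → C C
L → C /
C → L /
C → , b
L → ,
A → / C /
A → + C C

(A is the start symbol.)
C → L /, C → , b

To find M[C, ','], we find productions for C where ',' is in the predict set (PREDICT(N → α) = (FIRST(α) \ {ε}) ∪ (FOLLOW(N) if α ⇒* ε)).

Relevant sets:
  FIRST(L) = { ',' }

C → L /: PREDICT = { ',' }
  ',' is in predict set, so this production goes in M[C, ',']
C → , b: PREDICT = { ',' }
  ',' is in predict set, so this production goes in M[C, ',']

M[C, ','] = C → L /, C → , b  (a multiply-defined cell — the grammar is not LL(1))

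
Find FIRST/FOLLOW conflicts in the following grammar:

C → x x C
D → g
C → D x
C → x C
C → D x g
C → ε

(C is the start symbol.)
No FIRST/FOLLOW conflicts.

Nullable non-terminals: C.
FIRST sets used below: FIRST(D) = { 'g' }

C: nullable alternative(s) C → ε; FOLLOW(C) = { $ }
  C → x x C: FIRST \ {ε} = { 'x' } — disjoint from FOLLOW(C)
  C → D x: FIRST \ {ε} = { 'g' } — disjoint from FOLLOW(C)
  C → x C: FIRST \ {ε} = { 'x' } — disjoint from FOLLOW(C)
  C → D x g: FIRST \ {ε} = { 'g' } — disjoint from FOLLOW(C)
  C → ε: FIRST \ {ε} = { } — this is the only nullable alternative, skip

D has no nullable alternative, so no FIRST/FOLLOW check is needed there.

No FIRST/FOLLOW conflicts found.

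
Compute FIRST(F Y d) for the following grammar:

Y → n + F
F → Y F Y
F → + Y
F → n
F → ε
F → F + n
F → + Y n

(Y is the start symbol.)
FIRST sets of the non-terminals involved (from the grammar, by fixed-point iteration):
  FIRST(F) = { '+', 'n', ε }
  FIRST(Y) = { 'n' }

To compute FIRST(F Y d), process the symbols left to right:
Symbol F is a non-terminal. Add FIRST(F) \ {ε} = { '+', 'n' }
F is nullable (ε ∈ FIRST(F)), continue to the next symbol.
Symbol Y is a non-terminal. Add FIRST(Y) \ {ε} = { 'n' }
Y is not nullable (ε ∉ FIRST(Y)), so stop here.
FIRST(F Y d) = { '+', 'n' }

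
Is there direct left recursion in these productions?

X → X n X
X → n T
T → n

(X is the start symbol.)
X → X n X: LEFT RECURSIVE (starts with X)
X → n T: starts with n
T → n: starts with n

The grammar has direct left recursion on: X.

Answer: Yes, X is left-recursive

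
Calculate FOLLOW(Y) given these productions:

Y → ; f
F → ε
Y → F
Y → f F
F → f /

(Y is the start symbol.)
Y is the start symbol, so $ ∈ FOLLOW(Y).
Y does not occur on any right-hand side.

Taking the union: FOLLOW(Y) = { $ }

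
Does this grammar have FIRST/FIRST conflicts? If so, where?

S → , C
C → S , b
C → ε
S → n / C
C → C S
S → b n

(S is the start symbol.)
Yes. C → S ',' b / C → C S on { ',', 'b', 'n' }

FIRST sets of the non-terminals at (or reachable through a nullable prefix from) the front of some alternative:
  FIRST(S) = { ',', 'b', 'n' }
  FIRST(C) = { ',', 'b', 'n', ε }

Productions for S:
  S → , C: FIRST = { ',' }
  S → n / C: FIRST = { 'n' }
  S → b n: FIRST = { 'b' }
Productions for C:
  C → S , b: FIRST = { ',', 'b', 'n' }
  C → ε: FIRST = { ε }
  C → C S: FIRST = { ',', 'b', 'n' }

Conflict for C: C → S , b and C → C S
  Overlap: { ',', 'b', 'n' }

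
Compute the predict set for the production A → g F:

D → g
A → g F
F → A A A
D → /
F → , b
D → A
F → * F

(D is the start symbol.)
PREDICT(A → g F) = (FIRST(RHS) \ {ε}) ∪ (FOLLOW(A) if ε ∈ FIRST(RHS), i.e. RHS ⇒* ε)
FIRST(g F) = { 'g' }
ε ∉ FIRST(g F), so FOLLOW(A) is not added.
PREDICT(A → g F) = { 'g' }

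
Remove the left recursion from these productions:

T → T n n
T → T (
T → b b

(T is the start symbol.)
T is directly left-recursive. The standard transformation for
  A → A α₁ | ... | A α_m | β₁ | ... | β_n
is
  A  → β₁ A' | ... | β_n A'
  A' → α₁ A' | ... | α_m A' | ε

T → b b becomes T → b b T'
T → T n n becomes T' → n n T'
T → T ( becomes T' → ( T'
Add T' → ε

Resulting grammar:
T → b b T'
T' → n n T'
T' → ( T'
T' → ε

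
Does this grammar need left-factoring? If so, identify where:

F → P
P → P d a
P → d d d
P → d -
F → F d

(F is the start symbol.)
Yes, P has productions with common prefix 'd'

Left-factoring is needed when two productions for the same non-terminal
share a common prefix on the right-hand side.

Productions for F:
  F → P
  F → F d
Productions for P:
  P → P d a
  P → d d d
  P → d -

Found common prefix 'd' in productions for P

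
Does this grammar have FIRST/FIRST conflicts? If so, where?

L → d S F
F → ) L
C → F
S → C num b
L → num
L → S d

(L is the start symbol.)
A FIRST/FIRST conflict occurs when two productions N → α and N → β for the same non-terminal have FIRST(α) ∩ FIRST(β) ≠ ∅ (with ε ∈ FIRST of a nullable right-hand side, so two nullable alternatives also conflict).

FIRST sets of the non-terminals at (or reachable through a nullable prefix from) the front of some alternative:
  FIRST(S) = { ')' }

Productions for L:
  L → d S F: FIRST = { 'd' }
  L → num: FIRST = { 'num' }
  L → S d: FIRST = { ')' }
F, C, S have only one production, so no FIRST/FIRST conflict is possible there.

All alternatives of each non-terminal have pairwise disjoint FIRST sets.

Answer: No FIRST/FIRST conflicts.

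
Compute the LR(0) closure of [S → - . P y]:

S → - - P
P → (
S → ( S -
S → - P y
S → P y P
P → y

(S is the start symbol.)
To compute CLOSURE, for each item [A → α.Bβ] where B is a non-terminal, add [B → .γ] for all productions B → γ; repeat for the newly added items until nothing changes.

Start with: [S → - . P y]
  [S → - . P y] has the dot before P: add [P → . (], [P → . y]
No further items can be added.

CLOSURE = { [P → . (], [P → . y], [S → - . P y] }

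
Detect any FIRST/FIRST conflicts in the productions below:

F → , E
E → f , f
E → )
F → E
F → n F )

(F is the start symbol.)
A FIRST/FIRST conflict occurs when two productions N → α and N → β for the same non-terminal have FIRST(α) ∩ FIRST(β) ≠ ∅ (with ε ∈ FIRST of a nullable right-hand side, so two nullable alternatives also conflict).

FIRST sets of the non-terminals at (or reachable through a nullable prefix from) the front of some alternative:
  FIRST(E) = { ')', 'f' }

Productions for F:
  F → , E: FIRST = { ',' }
  F → E: FIRST = { ')', 'f' }
  F → n F ): FIRST = { 'n' }
Productions for E:
  E → f , f: FIRST = { 'f' }
  E → ): FIRST = { ')' }

All alternatives of each non-terminal have pairwise disjoint FIRST sets.

Answer: No FIRST/FIRST conflicts.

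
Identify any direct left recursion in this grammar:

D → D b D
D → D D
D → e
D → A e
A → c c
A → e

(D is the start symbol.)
Yes, D is left-recursive

D → D b D: LEFT RECURSIVE (starts with D)
D → D D: LEFT RECURSIVE (starts with D)
D → e: starts with e
D → A e: starts with A
A → c c: starts with c
A → e: starts with e

The grammar has direct left recursion on: D.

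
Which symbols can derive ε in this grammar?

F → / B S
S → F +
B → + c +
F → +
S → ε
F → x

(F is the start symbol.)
ε-productions: S → ε
So S is immediately nullable.
No further non-terminal can be added: every production for the remaining non-terminals contains a terminal or a non-nullable non-terminal.
Nullable = { 'S' }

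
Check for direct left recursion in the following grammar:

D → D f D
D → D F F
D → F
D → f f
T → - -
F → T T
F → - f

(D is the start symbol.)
Yes, D is left-recursive

D → D f D: LEFT RECURSIVE (starts with D)
D → D F F: LEFT RECURSIVE (starts with D)
D → F: starts with F
D → f f: starts with f
T → - -: starts with '-'
F → T T: starts with T
F → - f: starts with '-'

The grammar has direct left recursion on: D.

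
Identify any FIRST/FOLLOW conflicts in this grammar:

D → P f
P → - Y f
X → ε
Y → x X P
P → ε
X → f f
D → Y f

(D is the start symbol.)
Yes. X → f f with FOLLOW(X) on { 'f' }

Nullable non-terminals: P, X.

P: nullable alternative(s) P → ε; FOLLOW(P) = { 'f' }
  P → - Y f: FIRST \ {ε} = { '-' } — disjoint from FOLLOW(P)
  P → ε: FIRST \ {ε} = { } — this is the only nullable alternative, skip

X: nullable alternative(s) X → ε; FOLLOW(X) = { '-', 'f' }
  X → ε: FIRST \ {ε} = { } — this is the only nullable alternative, skip
  X → f f: FIRST \ {ε} = { 'f' } — overlaps FOLLOW(X) on { 'f' }: CONFLICT

D, Y have no nullable alternative, so no FIRST/FOLLOW check is needed there.

So the grammar has 1 FIRST/FOLLOW conflict (marked CONFLICT above).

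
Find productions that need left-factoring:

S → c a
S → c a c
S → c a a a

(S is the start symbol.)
Left-factoring is needed when two productions for the same non-terminal
share a common prefix on the right-hand side.

Productions for S:
  S → c a
  S → c a c
  S → c a a a

Found common prefix 'c a' in productions for S

Answer: Yes, S has productions with common prefix 'c a'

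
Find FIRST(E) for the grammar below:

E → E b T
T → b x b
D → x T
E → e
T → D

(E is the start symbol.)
From E → E b T:
  - E is the symbol being defined: contributes nothing new
    E is not nullable, so stop
From E → e:
  - e is a terminal: add 'e' and stop

Collecting: FIRST(E) = { 'e' }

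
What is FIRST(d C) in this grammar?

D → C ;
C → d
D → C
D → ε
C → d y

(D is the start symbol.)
{ 'd' }

To compute FIRST(d C), process the symbols left to right:
Symbol d is a terminal. Add 'd' and stop.
FIRST(d C) = { 'd' }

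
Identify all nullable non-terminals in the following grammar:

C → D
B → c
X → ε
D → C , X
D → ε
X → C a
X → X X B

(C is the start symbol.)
ε-productions: X → ε, D → ε
So X, D are immediately nullable.
C → D: every symbol on the right is nullable, so C is nullable too.
No further non-terminal can be added: every production for the remaining non-terminals contains a terminal or a non-nullable non-terminal.
Nullable = { 'C', 'D', 'X' }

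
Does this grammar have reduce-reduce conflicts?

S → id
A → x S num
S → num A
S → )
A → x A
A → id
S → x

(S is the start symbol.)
A reduce-reduce conflict occurs when an LR(0) state has two complete items [A → α .] and [B → β .] — both call for a reduction, and with no lookahead the parser cannot choose between them.

Augment with S' → S and build the canonical LR(0) collection (I0 = CLOSURE({[S' → . S]}), then GOTO on every symbol after a dot until no new states appear). It has 14 states:
  I0: { [S → . )], [S → . id], [S → . num A], [S → . x], [S' → . S] }  — shift
  I1: { [S → ) .] }  — reduce
  I2: { [S' → S .] }  — accept
  I3: { [S → id .] }  — reduce
  I4: { [A → . id], [A → . x A], [A → . x S num], [S → num . A] }  — shift
  I5: { [S → x .] }  — reduce
  I6: { [S → num A .] }  — reduce
  I7: { [A → id .] }  — reduce
  I8: { [A → . id], [A → . x A], [A → . x S num], [A → x . A], [A → x . S num], [S → . )], [S → . id], [S → . num A], [S → . x] }  — shift
  I9: { [A → x A .] }  — reduce
  I10: { [A → x S . num] }  — shift
  I11: { [A → id .], [S → id .] }  — 2 reduces
  I12: { [A → . id], [A → . x A], [A → . x S num], [A → x . A], [A → x . S num], [S → . )], [S → . id], [S → . num A], [S → . x], [S → x .] }  — shift, reduce
  I13: { [A → x S num .] }  — reduce

I11 contains complete items [A → id .], [S → id .] — reduce-reduce conflict.

Answer: Yes — I11: [A → id .] vs [S → id .]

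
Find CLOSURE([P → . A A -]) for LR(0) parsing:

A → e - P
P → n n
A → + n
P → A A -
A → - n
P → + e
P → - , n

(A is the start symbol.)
To compute CLOSURE, for each item [A → α.Bβ] where B is a non-terminal, add [B → .γ] for all productions B → γ; repeat for the newly added items until nothing changes.

Start with: [P → . A A -]
  [P → . A A -] has the dot before A: add [A → . e - P], [A → . + n], [A → . - n]
No further items can be added.

CLOSURE = { [A → . + n], [A → . - n], [A → . e - P], [P → . A A -] }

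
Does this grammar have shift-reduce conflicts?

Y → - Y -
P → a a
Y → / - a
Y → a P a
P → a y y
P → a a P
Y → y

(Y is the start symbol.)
A shift-reduce conflict occurs when an LR(0) state has both:
  - a complete (reduce) item [A → α .] (dot at the end), and
  - a shift item [B → β . c γ] (dot before a terminal).

Augment with Y' → Y and build the canonical LR(0) collection (I0 = CLOSURE({[Y' → . Y]}), then GOTO on every symbol after a dot until no new states appear). It has 17 states:
  I0: { [Y → . - Y -], [Y → . / - a], [Y → . a P a], [Y → . y], [Y' → . Y] }  — shift
  I1: { [Y → - . Y -], [Y → . - Y -], [Y → . / - a], [Y → . a P a], [Y → . y] }  — shift
  I2: { [Y → / . - a] }  — shift
  I3: { [Y' → Y .] }  — accept
  I4: { [P → . a a P], [P → . a a], [P → . a y y], [Y → a . P a] }  — shift
  I5: { [Y → y .] }  — reduce
  I6: { [Y → a P . a] }  — shift
  I7: { [P → a . a P], [P → a . a], [P → a . y y] }  — shift
  I8: { [P → . a a P], [P → . a a], [P → . a y y], [P → a a . P], [P → a a .] }  — shift, reduce
  I9: { [P → a y . y] }  — shift
  I10: { [P → a y y .] }  — reduce
  I11: { [P → a a P .] }  — reduce
  I12: { [Y → a P a .] }  — reduce
  I13: { [Y → / - . a] }  — shift
  I14: { [Y → / - a .] }  — reduce
  I15: { [Y → - Y . -] }  — shift
  I16: { [Y → - Y - .] }  — reduce

I8 contains reduce item [P → a a .] and shift items [P → . a a], [P → . a a P], [P → . a y y] — shift-reduce conflict.

Answer: Yes — I8: [P → a a .] vs [P → . a a]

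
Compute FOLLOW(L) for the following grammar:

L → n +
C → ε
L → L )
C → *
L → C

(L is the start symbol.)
{ $, ')' }

L is the start symbol, so $ ∈ FOLLOW(L).
In L → L ): L is followed by ')', add FIRST(')') \ {ε} = { ')' }

Taking the union: FOLLOW(L) = { $, ')' }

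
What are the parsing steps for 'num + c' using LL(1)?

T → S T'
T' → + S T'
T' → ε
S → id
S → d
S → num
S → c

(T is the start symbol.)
Stack is shown with the top on the left.

Stack     Input      Action
---------------------------
T $       num + c $  output T → S T'
S T' $    num + c $  output S → num
num T' $  num + c $  match 'num'
T' $      + c $      output T' → + S T'
+ S T' $  + c $      match '+'
S T' $    c $        output S → c
c T' $    c $        match 'c'
T' $      $          output T' → ε
$         $          accept

The string is accepted.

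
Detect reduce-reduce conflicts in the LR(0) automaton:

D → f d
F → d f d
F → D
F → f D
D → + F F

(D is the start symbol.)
Augment with D' → D and build the canonical LR(0) collection (I0 = CLOSURE({[D' → . D]}), then GOTO on every symbol after a dot until no new states appear). It has 13 states:
  I0: { [D → . + F F], [D → . f d], [D' → . D] }  — shift
  I1: { [D → + . F F], [D → . + F F], [D → . f d], [F → . D], [F → . d f d], [F → . f D] }  — shift
  I2: { [D' → D .] }  — accept
  I3: { [D → f . d] }  — shift
  I4: { [D → f d .] }  — reduce
  I5: { [F → D .] }  — reduce
  I6: { [D → + F . F], [D → . + F F], [D → . f d], [F → . D], [F → . d f d], [F → . f D] }  — shift
  I7: { [F → d . f d] }  — shift
  I8: { [D → . + F F], [D → . f d], [D → f . d], [F → f . D] }  — shift
  I9: { [F → f D .] }  — reduce
  I10: { [F → d f . d] }  — shift
  I11: { [F → d f d .] }  — reduce
  I12: { [D → + F F .] }  — reduce

No state contains more than one complete item.

Answer: No reduce-reduce conflicts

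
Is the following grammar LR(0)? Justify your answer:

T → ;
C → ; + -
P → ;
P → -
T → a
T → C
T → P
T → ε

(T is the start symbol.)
A grammar is LR(0) if no state in the canonical LR(0) collection has:
  - both a shift item (dot before a terminal) and a complete item (shift-reduce conflict), or
  - two or more complete items (reduce-reduce conflict; the accept item [T' → T .] counts as a complete item here).

Augment with T' → T and build the canonical LR(0) collection (I0 = CLOSURE({[T' → . T]}), then GOTO on every symbol after a dot until no new states appear). It has 9 states:
  I0: { [C → . ; + -], [P → . -], [P → . ;], [T → . ;], [T → . C], [T → . P], [T → . a], [T → .], [T' → . T] }  — shift, reduce
  I1: { [P → - .] }  — reduce
  I2: { [C → ; . + -], [P → ; .], [T → ; .] }  — shift, 2 reduces
  I3: { [T → C .] }  — reduce
  I4: { [T → P .] }  — reduce
  I5: { [T' → T .] }  — accept
  I6: { [T → a .] }  — reduce
  I7: { [C → ; + . -] }  — shift
  I8: { [C → ; + - .] }  — reduce

Conflict in state I0:
  Shift-reduce conflict between [T → .] and [C → . ; + -]
So the grammar is NOT LR(0).

Answer: No. Shift-reduce conflict between [T → .] and [C → . ; + -]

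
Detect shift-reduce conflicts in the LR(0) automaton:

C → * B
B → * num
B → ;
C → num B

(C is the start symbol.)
No shift-reduce conflicts

Augment with C' → C and build the canonical LR(0) collection (I0 = CLOSURE({[C' → . C]}), then GOTO on every symbol after a dot until no new states appear). It has 9 states:
  I0: { [C → . * B], [C → . num B], [C' → . C] }  — shift
  I1: { [B → . * num], [B → . ;], [C → * . B] }  — shift
  I2: { [C' → C .] }  — accept
  I3: { [B → . * num], [B → . ;], [C → num . B] }  — shift
  I4: { [B → * . num] }  — shift
  I5: { [B → ; .] }  — reduce
  I6: { [C → num B .] }  — reduce
  I7: { [B → * num .] }  — reduce
  I8: { [C → * B .] }  — reduce

No state contains both a complete item and a shift item.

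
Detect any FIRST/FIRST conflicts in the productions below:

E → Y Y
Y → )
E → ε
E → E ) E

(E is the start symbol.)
Yes. E → Y Y / E → E ')' E on { ')' }

A FIRST/FIRST conflict occurs when two productions N → α and N → β for the same non-terminal have FIRST(α) ∩ FIRST(β) ≠ ∅ (with ε ∈ FIRST of a nullable right-hand side, so two nullable alternatives also conflict).

FIRST sets of the non-terminals at (or reachable through a nullable prefix from) the front of some alternative:
  FIRST(Y) = { ')' }
  FIRST(E) = { ')', ε }

Productions for E:
  E → Y Y: FIRST = { ')' }
  E → ε: FIRST = { ε }
  E → E ) E: FIRST = { ')' }
Y has only one production, so no FIRST/FIRST conflict is possible there.

Conflict for E: E → Y Y and E → E ) E
  Overlap: { ')' }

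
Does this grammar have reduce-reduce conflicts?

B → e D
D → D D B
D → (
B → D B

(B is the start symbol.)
Augment with B' → B and build the canonical LR(0) collection (I0 = CLOSURE({[B' → . B]}), then GOTO on every symbol after a dot until no new states appear). It has 11 states:
  I0: { [B → . D B], [B → . e D], [B' → . B], [D → . (], [D → . D D B] }  — shift
  I1: { [D → ( .] }  — reduce
  I2: { [B' → B .] }  — accept
  I3: { [B → . D B], [B → . e D], [B → D . B], [D → . (], [D → . D D B], [D → D . D B] }  — shift
  I4: { [B → e . D], [D → . (], [D → . D D B] }  — shift
  I5: { [B → e D .], [D → . (], [D → . D D B], [D → D . D B] }  — shift, reduce
  I6: { [B → . D B], [B → . e D], [D → . (], [D → . D D B], [D → D . D B], [D → D D . B] }  — shift
  I7: { [D → D D B .] }  — reduce
  I8: { [B → . D B], [B → . e D], [B → D . B], [D → . (], [D → . D D B], [D → D . D B], [D → D D . B] }  — shift
  I9: { [B → D B .], [D → D D B .] }  — 2 reduces
  I10: { [B → D B .] }  — reduce

I9 contains complete items [B → D B .], [D → D D B .] — reduce-reduce conflict.

Answer: Yes — I9: [B → D B .] vs [D → D D B .]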